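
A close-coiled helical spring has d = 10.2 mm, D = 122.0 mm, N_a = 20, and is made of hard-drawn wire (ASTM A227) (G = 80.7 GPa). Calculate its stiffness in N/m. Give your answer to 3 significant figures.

k = Gd⁴/(8D³N_a) = (80.7×10³ × 10.2⁴) / (8 × 122.0³ × 20)
  = 8.73523e+08 / 2.90536e+08 = 3.0066 N/mm = 3006.6 N/m

3010 N/m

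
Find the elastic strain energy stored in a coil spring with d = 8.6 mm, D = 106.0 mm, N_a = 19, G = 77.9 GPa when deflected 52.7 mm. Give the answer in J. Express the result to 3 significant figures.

k = Gd⁴/(8D³N_a) = (77.9×10³)(8.6⁴)/(8·106.0³·19) = 2.3538 N/mm
U = ½kδ² = 0.5 × 2.3538 × 52.7² = 3268.6 N·mm = 3.2686 J

3.27 J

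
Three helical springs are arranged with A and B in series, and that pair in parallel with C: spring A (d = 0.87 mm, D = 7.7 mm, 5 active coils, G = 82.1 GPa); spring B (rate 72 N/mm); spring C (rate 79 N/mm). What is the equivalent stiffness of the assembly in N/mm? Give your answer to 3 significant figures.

k_A = Gd⁴/(8D³N_a) = (82.1×10³)(0.87⁴)/(8·7.7³·5) = 2.5757 N/mm
Springs A,B series: k_AB = 1/(1/2.5757+1/72) = 2.4867 N/mm; parallel with C: k_eq = 2.4867+79 = 81.487 N/mm

81.5 N/mm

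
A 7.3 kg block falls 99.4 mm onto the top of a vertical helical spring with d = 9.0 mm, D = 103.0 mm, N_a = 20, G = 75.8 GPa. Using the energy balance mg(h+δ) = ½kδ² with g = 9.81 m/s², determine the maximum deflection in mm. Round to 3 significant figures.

100 mm

k = Gd⁴/(8D³N_a) = (75.8×10³)(9.0⁴)/(8·103.0³·20) = 2.8445 N/mm
W = mg = 7.3 × 9.81 = 71.613 N
½kδ² − Wδ − Wh = 0 → δ = (W + √(W² + 2kWh))/k
δ = (71.613 + √(5128.4 + 40496.3))/2.8445 = (71.613 + 213.6)/2.8445 = 100.27 mm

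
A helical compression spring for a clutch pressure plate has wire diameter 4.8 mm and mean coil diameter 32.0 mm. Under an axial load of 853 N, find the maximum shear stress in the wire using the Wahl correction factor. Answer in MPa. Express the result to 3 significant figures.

770 MPa

Spring index C = D/d = 32.0/4.8 = 6.6667
K_W = (4C−1)/(4C−4) + 0.615/C = 25.667/22.667 + 0.0922 = 1.2246
τ₀ = 8FD/(πd³) = 8·853·32.0/(π·4.8³) = 218368/347.44 = 628.51 MPa
τ_max = K·τ₀ = 1.2246 × 628.51 = 769.68 MPa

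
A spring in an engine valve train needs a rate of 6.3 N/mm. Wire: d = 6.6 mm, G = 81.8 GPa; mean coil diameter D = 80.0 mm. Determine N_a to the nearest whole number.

N_a = Gd⁴/(8D³k) = (81.8×10³ × 6.6⁴)/(8 × 80.0³ × 6.3)
    = 1.55213e+08 / 2.58048e+07 = 6.015 → 6 coils

6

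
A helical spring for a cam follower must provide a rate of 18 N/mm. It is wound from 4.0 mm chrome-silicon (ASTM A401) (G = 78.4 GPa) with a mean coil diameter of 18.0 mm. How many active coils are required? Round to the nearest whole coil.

N_a = Gd⁴/(8D³k) = (78.4×10³ × 4.0⁴)/(8 × 18.0³ × 18)
    = 2.00704e+07 / 839808 = 23.9 → 24 coils

24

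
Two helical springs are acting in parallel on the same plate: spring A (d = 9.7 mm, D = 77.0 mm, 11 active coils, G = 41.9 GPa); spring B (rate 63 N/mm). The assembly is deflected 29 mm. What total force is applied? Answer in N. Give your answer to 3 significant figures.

k_A = Gd⁴/(8D³N_a) = (41.9×10³)(9.7⁴)/(8·77.0³·11) = 9.2331 N/mm
Parallel: k_eq = 9.2331 + 63 = 72.233 N/mm
F = k_eq·δ = 72.233·29 = 2094.8 N

2090 N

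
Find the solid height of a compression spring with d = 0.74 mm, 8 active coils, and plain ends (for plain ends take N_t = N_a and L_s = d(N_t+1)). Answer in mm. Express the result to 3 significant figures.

plain ends: N_t = N_a = 8
L_s = d·(N_t+1) = 0.74 × 9 = 6.66 mm

6.66 mm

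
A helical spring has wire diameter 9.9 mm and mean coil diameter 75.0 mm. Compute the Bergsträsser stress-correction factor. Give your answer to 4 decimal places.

C = D/d = 75.0/9.9 = 7.5758
K_B = (4C+2)/(4C−3) = 32.303/27.303 = 1.1831

1.1831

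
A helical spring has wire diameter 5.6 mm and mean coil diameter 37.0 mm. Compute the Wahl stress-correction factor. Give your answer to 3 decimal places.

1.227

C = D/d = 37.0/5.6 = 6.6071
K_W = (4C−1)/(4C−4) + 0.615/C = 25.429/22.429 + 0.0931 = 1.2268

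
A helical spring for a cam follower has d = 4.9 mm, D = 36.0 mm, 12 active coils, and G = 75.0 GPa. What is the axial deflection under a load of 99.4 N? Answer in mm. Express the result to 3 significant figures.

10.3 mm

k = Gd⁴/(8D³N_a) = (75.0×10³)(4.9⁴)/(8·36.0³·12) = 9.6531 N/mm
δ = F/k = 99.4 / 9.6531 = 10.297 mm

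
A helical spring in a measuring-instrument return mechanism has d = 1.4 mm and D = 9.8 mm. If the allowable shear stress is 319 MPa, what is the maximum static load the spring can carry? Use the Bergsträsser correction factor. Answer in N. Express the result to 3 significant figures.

29.2 N

C = D/d = 9.8/1.4 = 7.0000
K_B = (4C+2)/(4C−3) = 30.000/25.000 = 1.2000
τ_max = K·8FD/(πd³) → F_max = τ_allow·πd³/(8DK)
F_max = 319·π·1.4³/(8·9.8·1.2000) = 2749.9/94.08 = 29.23 N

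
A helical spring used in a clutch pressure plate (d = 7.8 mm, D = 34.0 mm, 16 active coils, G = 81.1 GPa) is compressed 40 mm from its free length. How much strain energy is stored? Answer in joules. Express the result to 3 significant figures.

47.7 J

k = Gd⁴/(8D³N_a) = (81.1×10³)(7.8⁴)/(8·34.0³·16) = 59.67 N/mm
U = ½kδ² = 0.5 × 59.67 × 40² = 47736 N·mm = 47.736 J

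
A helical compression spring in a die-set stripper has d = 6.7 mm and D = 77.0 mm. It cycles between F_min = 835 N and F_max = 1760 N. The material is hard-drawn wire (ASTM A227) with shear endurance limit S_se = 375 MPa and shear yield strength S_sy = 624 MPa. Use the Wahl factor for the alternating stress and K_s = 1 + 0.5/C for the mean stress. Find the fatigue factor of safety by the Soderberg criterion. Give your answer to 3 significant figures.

0.431

C = D/d = 77.0/6.7 = 11.4925; K_W = (4C−1)/(4C−4)+0.615/C = 1.1250; K_s = 1+0.5/C = 1.0435
F_a = (F_max−F_min)/2 = 462.5 N; F_m = (F_max+F_min)/2 = 1297.5 N
τ_a = K_W·8F_aD/(πd³) = 1.1250 × 301.52 = 339.21 MPa
τ_m = K_s·8F_mD/(πd³) = 1.0435 × 845.89 = 882.69 MPa
Soderberg: 1/n_f = τ_a/S_se + τ_m/S_sy = 339.21/375 + 882.69/624 = 0.90456 + 1.41457 = 2.3191
n_f = 1/2.3191 = 0.4312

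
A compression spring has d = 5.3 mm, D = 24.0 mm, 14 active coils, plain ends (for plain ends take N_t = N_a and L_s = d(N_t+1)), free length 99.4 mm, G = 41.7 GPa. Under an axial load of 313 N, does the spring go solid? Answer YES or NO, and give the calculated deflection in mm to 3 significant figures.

k = Gd⁴/(8D³N_a) = (41.7×10³)(5.3⁴)/(8·24.0³·14) = 21.251 N/mm
N_t = 14; L_s = 5.3·15 = 79.5 mm; δ_solid = L₀ − L_s = 99.4 − 79.5 = 19.9 mm
δ = F/k = 313/21.251 = 14.728 mm
δ < δ_solid → spring does not go solid

NO, δ = 14.7 mm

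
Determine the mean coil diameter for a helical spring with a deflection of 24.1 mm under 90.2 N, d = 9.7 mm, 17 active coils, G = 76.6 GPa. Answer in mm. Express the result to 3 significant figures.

Required rate k = F/δ = 90.2/24.1 = 3.7427 N/mm
D = (Gd⁴/(8N_a·k))^(1/3) = (76.6×10³·9.7⁴/(8·17·3.7427))^(1/3)
  = (1.33225e+06)^(1/3) = 110.0346 mm

110 mm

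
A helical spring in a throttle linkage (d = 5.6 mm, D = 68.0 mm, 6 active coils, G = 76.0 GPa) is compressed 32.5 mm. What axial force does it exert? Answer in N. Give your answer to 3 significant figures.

161 N

k = Gd⁴/(8D³N_a) = (76.0×10³)(5.6⁴)/(8·68.0³·6) = 4.9522 N/mm
F = k·δ = 4.9522 × 32.5 = 160.95 N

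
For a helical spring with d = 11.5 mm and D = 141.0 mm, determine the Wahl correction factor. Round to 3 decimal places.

C = D/d = 141.0/11.5 = 12.2609
K_W = (4C−1)/(4C−4) + 0.615/C = 48.043/45.043 + 0.0502 = 1.1168

1.117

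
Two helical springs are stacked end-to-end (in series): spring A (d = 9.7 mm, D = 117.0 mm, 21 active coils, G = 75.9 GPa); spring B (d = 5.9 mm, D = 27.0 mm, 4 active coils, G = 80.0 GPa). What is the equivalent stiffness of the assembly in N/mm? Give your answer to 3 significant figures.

2.46 N/mm

k_A = Gd⁴/(8D³N_a) = (75.9×10³)(9.7⁴)/(8·117.0³·21) = 2.4972 N/mm
k_B = Gd⁴/(8D³N_a) = (80.0×10³)(5.9⁴)/(8·27.0³·4) = 153.91 N/mm
Series: 1/k_eq = 1/2.4972 + 1/153.91 = 0.40694; k_eq = 2.4574 N/mm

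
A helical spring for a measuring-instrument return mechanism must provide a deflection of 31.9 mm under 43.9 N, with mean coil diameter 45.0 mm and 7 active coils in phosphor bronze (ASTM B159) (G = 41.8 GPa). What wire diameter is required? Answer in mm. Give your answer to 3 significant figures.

Required rate k = F/δ = 43.9/31.9 = 1.3762 N/mm
d = (8D³N_a·k / G)^(1/4) = (8·45.0³·7·1.3762 / (41.8×10³))^0.25
  = (168.01)^0.25 = 3.6002 mm

3.60 mm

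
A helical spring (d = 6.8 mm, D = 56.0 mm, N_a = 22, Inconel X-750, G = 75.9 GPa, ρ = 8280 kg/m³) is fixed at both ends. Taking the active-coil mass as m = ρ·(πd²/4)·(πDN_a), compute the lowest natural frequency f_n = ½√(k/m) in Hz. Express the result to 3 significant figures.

33.6 Hz

k = Gd⁴/(8D³N_a) = (75.9×10³)(6.8⁴)/(8·56.0³·22) = 5.2505 N/mm = 5250.5 N/m
Wire length L = πDN_a = π·56.0·22 = 3870.4 mm
m = ρ·(πd²/4)·L = 8280 × 36.317×10⁻⁶ m² × 3.8704 m = 1.1639 kg
f_n = ½√(k/m) = 0.5·√(5250.5/1.1639) = 0.5·√(4511.3) = 33.583 Hz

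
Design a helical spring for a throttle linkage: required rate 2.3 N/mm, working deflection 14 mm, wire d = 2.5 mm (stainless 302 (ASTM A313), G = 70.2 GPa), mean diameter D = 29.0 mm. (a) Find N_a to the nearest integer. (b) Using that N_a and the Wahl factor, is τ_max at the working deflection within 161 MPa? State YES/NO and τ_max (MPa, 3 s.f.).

(a) 6 coils; (b) NO, τ_max = 174 MPa

N_a = Gd⁴/(8D³k) = (70.2×10³)(2.5⁴)/(8·29.0³·2.3) = 6.111 → N_a = 6
Actual rate k = Gd⁴/(8D³·6) = 2.3424 N/mm
Working load F = kδ = 2.3424·14 = 32.794 N
C = 29.0/2.5 = 11.6000; K_W = (4C−1)/(4C−4)+0.615/C = 1.1238
τ_max = K_W·8FD/(πd³) = 1.1238·154.99 = 174.18 MPa
τ_max > 161 MPa → exceeds allowable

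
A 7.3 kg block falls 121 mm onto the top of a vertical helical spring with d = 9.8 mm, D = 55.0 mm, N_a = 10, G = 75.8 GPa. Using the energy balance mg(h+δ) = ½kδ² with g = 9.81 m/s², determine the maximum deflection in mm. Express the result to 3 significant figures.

19.6 mm

k = Gd⁴/(8D³N_a) = (75.8×10³)(9.8⁴)/(8·55.0³·10) = 52.529 N/mm
W = mg = 7.3 × 9.81 = 71.613 N
½kδ² − Wδ − Wh = 0 → δ = (W + √(W² + 2kWh))/k
δ = (71.613 + √(5128.4 + 910338))/52.529 = (71.613 + 956.8)/52.529 = 19.578 mm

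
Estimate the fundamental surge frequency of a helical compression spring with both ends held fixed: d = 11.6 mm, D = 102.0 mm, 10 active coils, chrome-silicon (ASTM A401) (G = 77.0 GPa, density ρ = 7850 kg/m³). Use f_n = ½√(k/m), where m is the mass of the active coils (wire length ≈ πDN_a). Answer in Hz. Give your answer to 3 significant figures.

39.3 Hz

k = Gd⁴/(8D³N_a) = (77.0×10³)(11.6⁴)/(8·102.0³·10) = 16.422 N/mm = 16422 N/m
Wire length L = πDN_a = π·102.0·10 = 3204.4 mm
m = ρ·(πd²/4)·L = 7850 × 105.68×10⁻⁶ m² × 3.2044 m = 2.6584 kg
f_n = ½√(k/m) = 0.5·√(16422/2.6584) = 0.5·√(6177.4) = 39.298 Hz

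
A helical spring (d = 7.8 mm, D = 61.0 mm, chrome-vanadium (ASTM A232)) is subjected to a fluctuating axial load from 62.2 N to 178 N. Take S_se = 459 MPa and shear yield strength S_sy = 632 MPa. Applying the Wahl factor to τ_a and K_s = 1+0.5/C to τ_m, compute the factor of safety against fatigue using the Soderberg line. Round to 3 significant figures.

C = D/d = 61.0/7.8 = 7.8205; K_W = (4C−1)/(4C−4)+0.615/C = 1.1886; K_s = 1+0.5/C = 1.0639
F_a = (F_max−F_min)/2 = 57.9 N; F_m = (F_max+F_min)/2 = 120.1 N
τ_a = K_W·8F_aD/(πd³) = 1.1886 × 18.952 = 22.527 MPa
τ_m = K_s·8F_mD/(πd³) = 1.0639 × 39.312 = 41.826 MPa
Soderberg: 1/n_f = τ_a/S_se + τ_m/S_sy = 22.527/459 + 41.826/632 = 0.04908 + 0.06618 = 0.11526
n_f = 1/0.11526 = 8.676

8.68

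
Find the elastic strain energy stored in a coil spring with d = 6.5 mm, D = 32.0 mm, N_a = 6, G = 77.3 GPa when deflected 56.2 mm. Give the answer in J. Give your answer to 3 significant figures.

k = Gd⁴/(8D³N_a) = (77.3×10³)(6.5⁴)/(8·32.0³·6) = 87.729 N/mm
U = ½kδ² = 0.5 × 87.729 × 56.2² = 1.3854e+05 N·mm = 138.54 J

139 J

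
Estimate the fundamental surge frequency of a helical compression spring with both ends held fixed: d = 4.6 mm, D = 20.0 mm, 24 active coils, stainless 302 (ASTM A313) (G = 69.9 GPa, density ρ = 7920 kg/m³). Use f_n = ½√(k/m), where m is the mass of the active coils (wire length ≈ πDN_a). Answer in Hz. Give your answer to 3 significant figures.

k = Gd⁴/(8D³N_a) = (69.9×10³)(4.6⁴)/(8·20.0³·24) = 20.376 N/mm = 20376 N/m
Wire length L = πDN_a = π·20.0·24 = 1508 mm
m = ρ·(πd²/4)·L = 7920 × 16.619×10⁻⁶ m² × 1.508 m = 0.19848 kg
f_n = ½√(k/m) = 0.5·√(20376/0.19848) = 0.5·√(1.0266e+05) = 160.2 Hz

160 Hz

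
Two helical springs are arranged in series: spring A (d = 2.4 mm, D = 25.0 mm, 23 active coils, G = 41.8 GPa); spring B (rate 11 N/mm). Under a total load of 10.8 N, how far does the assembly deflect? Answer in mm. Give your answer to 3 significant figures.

23.4 mm

k_A = Gd⁴/(8D³N_a) = (41.8×10³)(2.4⁴)/(8·25.0³·23) = 0.48237 N/mm
Series: 1/k_eq = 1/0.48237 + 1/11 = 2.164; k_eq = 0.46211 N/mm
δ = F/k_eq = 10.8/0.46211 = 23.371 mm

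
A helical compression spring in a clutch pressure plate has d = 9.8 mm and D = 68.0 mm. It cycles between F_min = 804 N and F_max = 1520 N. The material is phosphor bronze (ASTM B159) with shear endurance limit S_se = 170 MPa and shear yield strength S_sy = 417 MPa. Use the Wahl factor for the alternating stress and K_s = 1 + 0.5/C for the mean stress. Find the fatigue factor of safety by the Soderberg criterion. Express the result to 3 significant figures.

0.980

C = D/d = 68.0/9.8 = 6.9388; K_W = (4C−1)/(4C−4)+0.615/C = 1.2149; K_s = 1+0.5/C = 1.0721
F_a = (F_max−F_min)/2 = 358 N; F_m = (F_max+F_min)/2 = 1162 N
τ_a = K_W·8F_aD/(πd³) = 1.2149 × 65.865 = 80.021 MPa
τ_m = K_s·8F_mD/(πd³) = 1.0721 × 213.78 = 229.19 MPa
Soderberg: 1/n_f = τ_a/S_se + τ_m/S_sy = 80.021/170 + 229.19/417 = 0.47071 + 0.54962 = 1.0203
n_f = 1/1.0203 = 0.9801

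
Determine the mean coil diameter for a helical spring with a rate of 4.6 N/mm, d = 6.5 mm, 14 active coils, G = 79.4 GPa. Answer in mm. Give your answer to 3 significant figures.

D = (Gd⁴/(8N_a·k))^(1/3) = (79.4×10³·6.5⁴/(8·14·4.6))^(1/3)
  = (275105)^(1/3) = 65.0378 mm

65.0 mm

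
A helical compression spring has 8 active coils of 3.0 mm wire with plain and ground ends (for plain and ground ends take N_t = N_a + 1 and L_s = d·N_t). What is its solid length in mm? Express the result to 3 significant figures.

27.0 mm

plain and ground ends: N_t = N_a + 1 = 8 + 1 = 9
L_s = d·N_t = 3.0 × 9 = 27 mm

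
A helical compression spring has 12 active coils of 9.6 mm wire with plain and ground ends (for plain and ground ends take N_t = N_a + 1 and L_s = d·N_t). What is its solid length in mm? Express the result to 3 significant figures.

125 mm

plain and ground ends: N_t = N_a + 1 = 12 + 1 = 13
L_s = d·N_t = 9.6 × 13 = 124.8 mm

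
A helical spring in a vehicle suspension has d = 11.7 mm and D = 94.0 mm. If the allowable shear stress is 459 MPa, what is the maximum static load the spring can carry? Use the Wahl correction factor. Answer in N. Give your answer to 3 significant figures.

C = D/d = 94.0/11.7 = 8.0342
K_W = (4C−1)/(4C−4) + 0.615/C = 31.137/28.137 + 0.0765 = 1.1832
τ_max = K·8FD/(πd³) → F_max = τ_allow·πd³/(8DK)
F_max = 459·π·11.7³/(8·94.0·1.1832) = 2.3095e+06/889.74 = 2595.7 N

2600 N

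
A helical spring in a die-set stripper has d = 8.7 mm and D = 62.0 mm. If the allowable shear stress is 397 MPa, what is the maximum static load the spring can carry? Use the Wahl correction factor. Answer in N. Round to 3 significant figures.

1370 N

C = D/d = 62.0/8.7 = 7.1264
K_W = (4C−1)/(4C−4) + 0.615/C = 27.506/24.506 + 0.0863 = 1.2087
τ_max = K·8FD/(πd³) → F_max = τ_allow·πd³/(8DK)
F_max = 397·π·8.7³/(8·62.0·1.2087) = 8.2129e+05/599.52 = 1369.9 N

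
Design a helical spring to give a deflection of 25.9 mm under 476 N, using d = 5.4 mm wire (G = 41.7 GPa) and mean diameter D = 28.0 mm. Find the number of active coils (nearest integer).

11

Required rate k = F/δ = 476/25.9 = 18.378 N/mm
N_a = Gd⁴/(8D³k) = (41.7×10³ × 5.4⁴)/(8 × 28.0³ × 18.378)
    = 3.54577e+07 / 3.22754e+06 = 10.99 → 11 coils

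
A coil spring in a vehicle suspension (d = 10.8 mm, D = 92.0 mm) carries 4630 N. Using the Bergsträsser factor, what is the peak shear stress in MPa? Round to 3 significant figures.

1000 MPa

Spring index C = D/d = 92.0/10.8 = 8.5185
K_B = (4C+2)/(4C−3) = 36.074/31.074 = 1.1609
τ₀ = 8FD/(πd³) = 8·4630·92.0/(π·10.8³) = 3.40768e+06/3957.5 = 861.07 MPa
τ_max = K·τ₀ = 1.1609 × 861.07 = 999.62 MPa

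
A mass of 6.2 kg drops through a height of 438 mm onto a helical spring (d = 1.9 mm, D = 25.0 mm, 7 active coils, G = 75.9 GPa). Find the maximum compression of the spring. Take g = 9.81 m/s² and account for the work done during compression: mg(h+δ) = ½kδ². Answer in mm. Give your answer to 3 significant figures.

k = Gd⁴/(8D³N_a) = (75.9×10³)(1.9⁴)/(8·25.0³·7) = 1.1304 N/mm
W = mg = 6.2 × 9.81 = 60.822 N
½kδ² − Wδ − Wh = 0 → δ = (W + √(W² + 2kWh))/k
δ = (60.822 + √(3699.3 + 60230))/1.1304 = (60.822 + 252.84)/1.1304 = 277.47 mm

277 mm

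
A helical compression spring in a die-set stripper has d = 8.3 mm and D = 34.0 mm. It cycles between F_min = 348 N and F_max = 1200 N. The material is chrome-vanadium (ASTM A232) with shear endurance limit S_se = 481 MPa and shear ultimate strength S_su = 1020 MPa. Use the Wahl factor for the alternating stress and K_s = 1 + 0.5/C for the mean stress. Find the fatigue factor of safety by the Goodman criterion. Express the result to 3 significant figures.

C = D/d = 34.0/8.3 = 4.0964; K_W = (4C−1)/(4C−4)+0.615/C = 1.3924; K_s = 1+0.5/C = 1.1221
F_a = (F_max−F_min)/2 = 426 N; F_m = (F_max+F_min)/2 = 774 N
τ_a = K_W·8F_aD/(πd³) = 1.3924 × 64.505 = 89.814 MPa
τ_m = K_s·8F_mD/(πd³) = 1.1221 × 117.2 = 131.5 MPa
Goodman: 1/n_f = τ_a/S_se + τ_m/S_su = 89.814/481 + 131.5/1020 = 0.18672 + 0.12893 = 0.31565
n_f = 1/0.31565 = 3.168

3.17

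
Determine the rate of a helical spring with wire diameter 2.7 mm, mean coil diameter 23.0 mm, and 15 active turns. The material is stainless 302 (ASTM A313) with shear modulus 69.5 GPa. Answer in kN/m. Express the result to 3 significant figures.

k = Gd⁴/(8D³N_a) = (69.5×10³ × 2.7⁴) / (8 × 23.0³ × 15)
  = 3.69351e+06 / 1.46004e+06 = 2.5297 N/mm

2.53 kN/m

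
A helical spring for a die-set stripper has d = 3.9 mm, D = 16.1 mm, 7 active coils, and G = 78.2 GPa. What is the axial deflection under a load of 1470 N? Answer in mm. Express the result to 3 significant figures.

k = Gd⁴/(8D³N_a) = (78.2×10³)(3.9⁴)/(8·16.1³·7) = 77.41 N/mm
δ = F/k = 1470 / 77.41 = 18.99 mm

19.0 mm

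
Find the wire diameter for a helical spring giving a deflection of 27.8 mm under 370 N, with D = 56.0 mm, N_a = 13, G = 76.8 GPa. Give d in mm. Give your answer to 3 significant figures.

7.50 mm

Required rate k = F/δ = 370/27.8 = 13.309 N/mm
d = (8D³N_a·k / G)^(1/4) = (8·56.0³·13·13.309 / (76.8×10³))^0.25
  = (3165.1)^0.25 = 7.5006 mm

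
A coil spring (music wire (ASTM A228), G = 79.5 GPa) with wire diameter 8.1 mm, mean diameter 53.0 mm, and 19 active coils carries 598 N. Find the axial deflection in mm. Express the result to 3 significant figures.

39.5 mm

k = Gd⁴/(8D³N_a) = (79.5×10³)(8.1⁴)/(8·53.0³·19) = 15.123 N/mm
δ = F/k = 598 / 15.123 = 39.543 mm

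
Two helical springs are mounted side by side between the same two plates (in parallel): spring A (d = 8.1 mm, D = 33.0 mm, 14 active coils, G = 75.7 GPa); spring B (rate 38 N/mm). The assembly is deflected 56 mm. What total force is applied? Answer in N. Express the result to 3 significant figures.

6660 N

k_A = Gd⁴/(8D³N_a) = (75.7×10³)(8.1⁴)/(8·33.0³·14) = 80.961 N/mm
Parallel: k_eq = 80.961 + 38 = 118.96 N/mm
F = k_eq·δ = 118.96·56 = 6661.8 N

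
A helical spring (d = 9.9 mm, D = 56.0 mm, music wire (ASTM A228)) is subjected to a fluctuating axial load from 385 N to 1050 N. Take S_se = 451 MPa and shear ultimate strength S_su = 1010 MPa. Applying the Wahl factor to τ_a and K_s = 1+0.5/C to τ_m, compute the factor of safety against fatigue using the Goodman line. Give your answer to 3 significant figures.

C = D/d = 56.0/9.9 = 5.6566; K_W = (4C−1)/(4C−4)+0.615/C = 1.2698; K_s = 1+0.5/C = 1.0884
F_a = (F_max−F_min)/2 = 332.5 N; F_m = (F_max+F_min)/2 = 717.5 N
τ_a = K_W·8F_aD/(πd³) = 1.2698 × 48.867 = 62.05 MPa
τ_m = K_s·8F_mD/(πd³) = 1.0884 × 105.45 = 114.77 MPa
Goodman: 1/n_f = τ_a/S_se + τ_m/S_su = 62.05/451 + 114.77/1010 = 0.13758 + 0.11363 = 0.25122
n_f = 1/0.25122 = 3.981

3.98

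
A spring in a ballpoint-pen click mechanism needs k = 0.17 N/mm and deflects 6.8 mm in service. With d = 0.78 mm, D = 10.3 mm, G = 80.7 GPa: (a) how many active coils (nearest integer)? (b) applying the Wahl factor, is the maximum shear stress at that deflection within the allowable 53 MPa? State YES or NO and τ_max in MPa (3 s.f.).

(a) 20 coils; (b) NO, τ_max = 71.1 MPa

N_a = Gd⁴/(8D³k) = (80.7×10³)(0.78⁴)/(8·10.3³·0.17) = 20.1 → N_a = 20
Actual rate k = Gd⁴/(8D³·20) = 0.17085 N/mm
Working load F = kδ = 0.17085·6.8 = 1.1618 N
C = 10.3/0.78 = 13.2051; K_W = (4C−1)/(4C−4)+0.615/C = 1.1080
τ_max = K_W·8FD/(πd³) = 1.1080·64.213 = 71.149 MPa
τ_max > 53 MPa → exceeds allowable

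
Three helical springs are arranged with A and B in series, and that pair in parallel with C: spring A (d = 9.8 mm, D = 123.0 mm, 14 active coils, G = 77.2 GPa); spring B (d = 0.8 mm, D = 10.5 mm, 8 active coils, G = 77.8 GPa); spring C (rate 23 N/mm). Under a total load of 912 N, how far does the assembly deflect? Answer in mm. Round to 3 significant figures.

39.0 mm

k_A = Gd⁴/(8D³N_a) = (77.2×10³)(9.8⁴)/(8·123.0³·14) = 3.4166 N/mm
k_B = Gd⁴/(8D³N_a) = (77.8×10³)(0.8⁴)/(8·10.5³·8) = 0.43012 N/mm
Springs A,B series: k_AB = 1/(1/3.4166+1/0.43012) = 0.38203 N/mm; parallel with C: k_eq = 0.38203+23 = 23.382 N/mm
δ = F/k_eq = 912/23.382 = 39.004 mm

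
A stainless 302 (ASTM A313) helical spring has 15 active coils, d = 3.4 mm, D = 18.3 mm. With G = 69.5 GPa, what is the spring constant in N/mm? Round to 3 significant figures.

k = Gd⁴/(8D³N_a) = (69.5×10³ × 3.4⁴) / (8 × 18.3³ × 15)
  = 9.28754e+06 / 735418 = 12.629 N/mm

12.6 N/mm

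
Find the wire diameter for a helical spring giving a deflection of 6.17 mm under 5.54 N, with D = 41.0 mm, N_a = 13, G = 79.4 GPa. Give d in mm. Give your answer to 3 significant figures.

3.00 mm

Required rate k = F/δ = 5.54/6.17 = 0.89789 N/mm
d = (8D³N_a·k / G)^(1/4) = (8·41.0³·13·0.89789 / (79.4×10³))^0.25
  = (81.057)^0.25 = 3.0005 mm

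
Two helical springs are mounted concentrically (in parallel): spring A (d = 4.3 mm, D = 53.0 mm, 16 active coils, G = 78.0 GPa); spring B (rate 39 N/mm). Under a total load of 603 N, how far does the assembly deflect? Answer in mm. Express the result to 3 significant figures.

14.9 mm

k_A = Gd⁴/(8D³N_a) = (78.0×10³)(4.3⁴)/(8·53.0³·16) = 1.3994 N/mm
Parallel: k_eq = 1.3994 + 39 = 40.399 N/mm
δ = F/k_eq = 603/40.399 = 14.926 mm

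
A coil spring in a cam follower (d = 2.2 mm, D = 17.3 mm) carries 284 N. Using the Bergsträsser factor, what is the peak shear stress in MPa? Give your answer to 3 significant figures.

Spring index C = D/d = 17.3/2.2 = 7.8636
K_B = (4C+2)/(4C−3) = 33.455/28.455 = 1.1757
τ₀ = 8FD/(πd³) = 8·284·17.3/(π·2.2³) = 39305.6/33.452 = 1175 MPa
τ_max = K·τ₀ = 1.1757 × 1175 = 1381.5 MPa

1380 MPa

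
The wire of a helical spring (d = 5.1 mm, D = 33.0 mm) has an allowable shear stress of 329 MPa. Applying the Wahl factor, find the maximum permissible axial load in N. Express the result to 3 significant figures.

C = D/d = 33.0/5.1 = 6.4706
K_W = (4C−1)/(4C−4) + 0.615/C = 24.882/21.882 + 0.0950 = 1.2321
τ_max = K·8FD/(πd³) → F_max = τ_allow·πd³/(8DK)
F_max = 329·π·5.1³/(8·33.0·1.2321) = 1.3711e+05/325.29 = 421.49 N

421 N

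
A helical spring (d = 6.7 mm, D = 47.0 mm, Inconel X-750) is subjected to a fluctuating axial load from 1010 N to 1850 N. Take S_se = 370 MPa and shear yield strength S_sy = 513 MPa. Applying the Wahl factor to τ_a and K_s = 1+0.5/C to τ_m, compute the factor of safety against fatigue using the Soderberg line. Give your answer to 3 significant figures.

C = D/d = 47.0/6.7 = 7.0149; K_W = (4C−1)/(4C−4)+0.615/C = 1.2124; K_s = 1+0.5/C = 1.0713
F_a = (F_max−F_min)/2 = 420 N; F_m = (F_max+F_min)/2 = 1430 N
τ_a = K_W·8F_aD/(πd³) = 1.2124 × 167.13 = 202.63 MPa
τ_m = K_s·8F_mD/(πd³) = 1.0713 × 569.05 = 609.61 MPa
Soderberg: 1/n_f = τ_a/S_se + τ_m/S_sy = 202.63/370 + 609.61/513 = 0.54764 + 1.18832 = 1.736
n_f = 1/1.736 = 0.5761

0.576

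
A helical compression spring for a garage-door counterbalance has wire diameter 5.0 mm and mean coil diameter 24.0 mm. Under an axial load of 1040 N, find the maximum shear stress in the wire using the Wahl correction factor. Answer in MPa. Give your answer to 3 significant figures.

674 MPa

Spring index C = D/d = 24.0/5.0 = 4.8000
K_W = (4C−1)/(4C−4) + 0.615/C = 18.200/15.200 + 0.1281 = 1.3255
τ₀ = 8FD/(πd³) = 8·1040·24.0/(π·5.0³) = 199680/392.7 = 508.48 MPa
τ_max = K·τ₀ = 1.3255 × 508.48 = 673.99 MPa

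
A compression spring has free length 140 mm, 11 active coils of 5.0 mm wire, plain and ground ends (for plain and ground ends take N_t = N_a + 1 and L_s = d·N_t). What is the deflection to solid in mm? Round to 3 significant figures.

N_t = 12; L_s = 5.0·12 = 60 mm
δ_solid = L₀ − L_s = 140 − 60 = 80 mm

80.0 mm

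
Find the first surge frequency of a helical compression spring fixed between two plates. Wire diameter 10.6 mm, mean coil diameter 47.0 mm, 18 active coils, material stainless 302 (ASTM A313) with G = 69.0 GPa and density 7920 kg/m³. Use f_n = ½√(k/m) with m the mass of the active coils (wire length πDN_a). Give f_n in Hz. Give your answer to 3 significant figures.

88.6 Hz

k = Gd⁴/(8D³N_a) = (69.0×10³)(10.6⁴)/(8·47.0³·18) = 58.266 N/mm = 58266 N/m
Wire length L = πDN_a = π·47.0·18 = 2657.8 mm
m = ρ·(πd²/4)·L = 7920 × 88.247×10⁻⁶ m² × 2.6578 m = 1.8576 kg
f_n = ½√(k/m) = 0.5·√(58266/1.8576) = 0.5·√(31367) = 88.553 Hz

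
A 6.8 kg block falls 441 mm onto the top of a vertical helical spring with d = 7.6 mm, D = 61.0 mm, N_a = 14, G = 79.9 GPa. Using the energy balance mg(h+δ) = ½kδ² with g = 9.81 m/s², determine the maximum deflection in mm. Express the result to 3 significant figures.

k = Gd⁴/(8D³N_a) = (79.9×10³)(7.6⁴)/(8·61.0³·14) = 10.486 N/mm
W = mg = 6.8 × 9.81 = 66.708 N
½kδ² − Wδ − Wh = 0 → δ = (W + √(W² + 2kWh))/k
δ = (66.708 + √(4450 + 616936))/10.486 = (66.708 + 788.28)/10.486 = 81.539 mm

81.5 mm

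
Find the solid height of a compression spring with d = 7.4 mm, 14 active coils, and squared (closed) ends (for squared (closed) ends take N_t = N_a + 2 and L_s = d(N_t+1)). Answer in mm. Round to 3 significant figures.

squared (closed) ends: N_t = N_a + 2 = 14 + 2 = 16
L_s = d·(N_t+1) = 7.4 × 17 = 125.8 mm

126 mm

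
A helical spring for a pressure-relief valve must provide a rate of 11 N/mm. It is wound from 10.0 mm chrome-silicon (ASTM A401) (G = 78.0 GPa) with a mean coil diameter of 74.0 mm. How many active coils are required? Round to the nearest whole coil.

N_a = Gd⁴/(8D³k) = (78.0×10³ × 10.0⁴)/(8 × 74.0³ × 11)
    = 7.8e+08 / 3.56597e+07 = 21.87 → 22 coils

22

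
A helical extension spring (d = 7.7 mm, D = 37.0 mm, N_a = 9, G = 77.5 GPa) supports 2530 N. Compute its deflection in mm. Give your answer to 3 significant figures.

k = Gd⁴/(8D³N_a) = (77.5×10³)(7.7⁴)/(8·37.0³·9) = 74.701 N/mm
δ = F/k = 2530 / 74.701 = 33.868 mm

33.9 mm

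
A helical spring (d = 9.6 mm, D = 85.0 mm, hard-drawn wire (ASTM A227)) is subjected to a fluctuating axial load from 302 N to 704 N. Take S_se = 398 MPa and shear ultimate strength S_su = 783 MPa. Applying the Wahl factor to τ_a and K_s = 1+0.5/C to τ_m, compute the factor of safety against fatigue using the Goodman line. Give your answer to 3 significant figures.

C = D/d = 85.0/9.6 = 8.8542; K_W = (4C−1)/(4C−4)+0.615/C = 1.1649; K_s = 1+0.5/C = 1.0565
F_a = (F_max−F_min)/2 = 201 N; F_m = (F_max+F_min)/2 = 503 N
τ_a = K_W·8F_aD/(πd³) = 1.1649 × 49.175 = 57.286 MPa
τ_m = K_s·8F_mD/(πd³) = 1.0565 × 123.06 = 130.01 MPa
Goodman: 1/n_f = τ_a/S_se + τ_m/S_su = 57.286/398 + 130.01/783 = 0.14393 + 0.16604 = 0.30997
n_f = 1/0.30997 = 3.226

3.23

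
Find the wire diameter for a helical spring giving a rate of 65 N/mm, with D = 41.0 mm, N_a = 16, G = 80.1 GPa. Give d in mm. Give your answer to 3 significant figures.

9.20 mm

d = (8D³N_a·k / G)^(1/4) = (8·41.0³·16·65 / (80.1×10³))^0.25
  = (7158.8)^0.25 = 9.1984 mm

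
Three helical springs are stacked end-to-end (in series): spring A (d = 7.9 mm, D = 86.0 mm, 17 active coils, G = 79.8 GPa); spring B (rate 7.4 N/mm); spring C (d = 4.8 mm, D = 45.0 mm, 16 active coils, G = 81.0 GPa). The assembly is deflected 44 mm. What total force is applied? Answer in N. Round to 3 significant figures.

64.3 N

k_A = Gd⁴/(8D³N_a) = (79.8×10³)(7.9⁴)/(8·86.0³·17) = 3.5932 N/mm
k_C = Gd⁴/(8D³N_a) = (81.0×10³)(4.8⁴)/(8·45.0³·16) = 3.6864 N/mm
Series: 1/k_eq = 1/3.5932 + 1/7.4 + 1/3.6864 = 0.68471; k_eq = 1.4605 N/mm
F = k_eq·δ = 1.4605·44 = 64.261 N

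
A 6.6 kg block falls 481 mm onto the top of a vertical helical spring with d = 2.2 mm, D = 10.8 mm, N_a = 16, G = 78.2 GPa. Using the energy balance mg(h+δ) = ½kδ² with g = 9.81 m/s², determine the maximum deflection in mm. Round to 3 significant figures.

80.0 mm

k = Gd⁴/(8D³N_a) = (78.2×10³)(2.2⁴)/(8·10.8³·16) = 11.361 N/mm
W = mg = 6.6 × 9.81 = 64.746 N
½kδ² − Wδ − Wh = 0 → δ = (W + √(W² + 2kWh))/k
δ = (64.746 + √(4192 + 707627))/11.361 = (64.746 + 843.69)/11.361 = 79.961 mm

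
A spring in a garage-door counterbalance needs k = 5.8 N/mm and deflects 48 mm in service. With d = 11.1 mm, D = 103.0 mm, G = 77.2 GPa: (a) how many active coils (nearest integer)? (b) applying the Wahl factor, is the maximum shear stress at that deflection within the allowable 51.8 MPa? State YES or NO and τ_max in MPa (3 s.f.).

N_a = Gd⁴/(8D³k) = (77.2×10³)(11.1⁴)/(8·103.0³·5.8) = 23.11 → N_a = 23
Actual rate k = Gd⁴/(8D³·23) = 5.8288 N/mm
Working load F = kδ = 5.8288·48 = 279.78 N
C = 103.0/11.1 = 9.2793; K_W = (4C−1)/(4C−4)+0.615/C = 1.1569
τ_max = K_W·8FD/(πd³) = 1.1569·53.657 = 62.074 MPa
τ_max > 51.8 MPa → exceeds allowable

(a) 23 coils; (b) NO, τ_max = 62.1 MPa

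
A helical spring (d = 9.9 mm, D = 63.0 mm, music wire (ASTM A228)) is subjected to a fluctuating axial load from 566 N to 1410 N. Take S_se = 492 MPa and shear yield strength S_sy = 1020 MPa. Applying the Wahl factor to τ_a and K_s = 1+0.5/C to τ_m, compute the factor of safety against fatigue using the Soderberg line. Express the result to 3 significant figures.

C = D/d = 63.0/9.9 = 6.3636; K_W = (4C−1)/(4C−4)+0.615/C = 1.2365; K_s = 1+0.5/C = 1.0786
F_a = (F_max−F_min)/2 = 422 N; F_m = (F_max+F_min)/2 = 988 N
τ_a = K_W·8F_aD/(πd³) = 1.2365 × 69.773 = 86.272 MPa
τ_m = K_s·8F_mD/(πd³) = 1.0786 × 163.35 = 176.19 MPa
Soderberg: 1/n_f = τ_a/S_se + τ_m/S_sy = 86.272/492 + 176.19/1020 = 0.17535 + 0.17274 = 0.34809
n_f = 1/0.34809 = 2.873

2.87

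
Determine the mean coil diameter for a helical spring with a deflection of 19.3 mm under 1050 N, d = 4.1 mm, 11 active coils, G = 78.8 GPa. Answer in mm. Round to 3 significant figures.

Required rate k = F/δ = 1050/19.3 = 54.404 N/mm
D = (Gd⁴/(8N_a·k))^(1/3) = (78.8×10³·4.1⁴/(8·11·54.404))^(1/3)
  = (4651.01)^(1/3) = 16.6923 mm

16.7 mm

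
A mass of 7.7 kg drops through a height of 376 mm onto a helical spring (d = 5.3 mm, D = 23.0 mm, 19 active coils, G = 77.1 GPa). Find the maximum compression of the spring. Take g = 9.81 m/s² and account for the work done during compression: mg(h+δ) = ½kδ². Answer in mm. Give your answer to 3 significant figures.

43.9 mm

k = Gd⁴/(8D³N_a) = (77.1×10³)(5.3⁴)/(8·23.0³·19) = 32.895 N/mm
W = mg = 7.7 × 9.81 = 75.537 N
½kδ² − Wδ − Wh = 0 → δ = (W + √(W² + 2kWh))/k
δ = (75.537 + √(5705.8 + 1.86857e+06))/32.895 = (75.537 + 1369)/32.895 = 43.915 mm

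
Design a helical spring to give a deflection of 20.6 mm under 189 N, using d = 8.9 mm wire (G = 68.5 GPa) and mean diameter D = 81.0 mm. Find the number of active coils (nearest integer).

11

Required rate k = F/δ = 189/20.6 = 9.1748 N/mm
N_a = Gd⁴/(8D³k) = (68.5×10³ × 8.9⁴)/(8 × 81.0³ × 9.1748)
    = 4.29784e+08 / 3.90067e+07 = 11.02 → 11 coils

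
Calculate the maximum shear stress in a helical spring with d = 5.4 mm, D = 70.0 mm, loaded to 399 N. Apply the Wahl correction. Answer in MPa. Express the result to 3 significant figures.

Spring index C = D/d = 70.0/5.4 = 12.9630
K_W = (4C−1)/(4C−4) + 0.615/C = 50.852/47.852 + 0.0474 = 1.1101
τ₀ = 8FD/(πd³) = 8·399·70.0/(π·5.4³) = 223440/494.69 = 451.68 MPa
τ_max = K·τ₀ = 1.1101 × 451.68 = 501.43 MPa

501 MPa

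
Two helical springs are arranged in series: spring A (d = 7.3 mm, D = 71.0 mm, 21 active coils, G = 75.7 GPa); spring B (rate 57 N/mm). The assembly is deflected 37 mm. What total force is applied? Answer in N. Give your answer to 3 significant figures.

k_A = Gd⁴/(8D³N_a) = (75.7×10³)(7.3⁴)/(8·71.0³·21) = 3.5752 N/mm
Series: 1/k_eq = 1/3.5752 + 1/57 = 0.29725; k_eq = 3.3642 N/mm
F = k_eq·δ = 3.3642·37 = 124.48 N

124 N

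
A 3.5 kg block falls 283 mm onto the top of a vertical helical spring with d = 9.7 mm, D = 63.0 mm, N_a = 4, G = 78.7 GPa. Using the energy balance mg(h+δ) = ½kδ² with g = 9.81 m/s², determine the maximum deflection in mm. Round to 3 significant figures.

k = Gd⁴/(8D³N_a) = (78.7×10³)(9.7⁴)/(8·63.0³·4) = 87.074 N/mm
W = mg = 3.5 × 9.81 = 34.335 N
½kδ² − Wδ − Wh = 0 → δ = (W + √(W² + 2kWh))/k
δ = (34.335 + √(1178.9 + 1.69217e+06))/87.074 = (34.335 + 1301.3)/87.074 = 15.339 mm

15.3 mm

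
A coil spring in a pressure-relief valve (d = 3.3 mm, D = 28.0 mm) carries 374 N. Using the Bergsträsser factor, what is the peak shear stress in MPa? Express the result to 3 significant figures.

Spring index C = D/d = 28.0/3.3 = 8.4848
K_B = (4C+2)/(4C−3) = 35.939/30.939 = 1.1616
τ₀ = 8FD/(πd³) = 8·374·28.0/(π·3.3³) = 83776/112.9 = 742.04 MPa
τ_max = K·τ₀ = 1.1616 × 742.04 = 861.96 MPa

862 MPa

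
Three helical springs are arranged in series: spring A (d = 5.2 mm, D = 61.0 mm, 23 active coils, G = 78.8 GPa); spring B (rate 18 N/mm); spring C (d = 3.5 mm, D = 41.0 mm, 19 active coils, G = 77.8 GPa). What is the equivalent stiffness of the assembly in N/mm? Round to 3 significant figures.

k_A = Gd⁴/(8D³N_a) = (78.8×10³)(5.2⁴)/(8·61.0³·23) = 1.3795 N/mm
k_C = Gd⁴/(8D³N_a) = (77.8×10³)(3.5⁴)/(8·41.0³·19) = 1.1144 N/mm
Series: 1/k_eq = 1/1.3795 + 1/18 + 1/1.1144 = 1.6778; k_eq = 0.59604 N/mm

0.596 N/mm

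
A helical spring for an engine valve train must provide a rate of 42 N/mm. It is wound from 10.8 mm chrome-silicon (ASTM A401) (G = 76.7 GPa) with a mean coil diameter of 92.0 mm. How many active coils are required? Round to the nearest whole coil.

4

N_a = Gd⁴/(8D³k) = (76.7×10³ × 10.8⁴)/(8 × 92.0³ × 42)
    = 1.0435e+09 / 2.61639e+08 = 3.988 → 4 coils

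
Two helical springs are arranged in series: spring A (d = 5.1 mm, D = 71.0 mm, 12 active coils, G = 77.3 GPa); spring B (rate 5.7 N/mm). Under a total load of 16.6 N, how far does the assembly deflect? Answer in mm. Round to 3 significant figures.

k_A = Gd⁴/(8D³N_a) = (77.3×10³)(5.1⁴)/(8·71.0³·12) = 1.522 N/mm
Series: 1/k_eq = 1/1.522 + 1/5.7 = 0.83247; k_eq = 1.2012 N/mm
δ = F/k_eq = 16.6/1.2012 = 13.819 mm

13.8 mm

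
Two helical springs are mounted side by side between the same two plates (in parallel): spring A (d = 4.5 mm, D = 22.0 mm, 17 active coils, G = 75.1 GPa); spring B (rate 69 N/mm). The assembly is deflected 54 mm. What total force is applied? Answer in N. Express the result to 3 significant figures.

k_A = Gd⁴/(8D³N_a) = (75.1×10³)(4.5⁴)/(8·22.0³·17) = 21.266 N/mm
Parallel: k_eq = 21.266 + 69 = 90.266 N/mm
F = k_eq·δ = 90.266·54 = 4874.4 N

4870 N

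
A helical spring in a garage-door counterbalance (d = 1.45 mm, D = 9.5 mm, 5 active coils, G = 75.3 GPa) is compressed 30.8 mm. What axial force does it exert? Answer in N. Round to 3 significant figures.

k = Gd⁴/(8D³N_a) = (75.3×10³)(1.45⁴)/(8·9.5³·5) = 9.7059 N/mm
F = k·δ = 9.7059 × 30.8 = 298.94 N

299 N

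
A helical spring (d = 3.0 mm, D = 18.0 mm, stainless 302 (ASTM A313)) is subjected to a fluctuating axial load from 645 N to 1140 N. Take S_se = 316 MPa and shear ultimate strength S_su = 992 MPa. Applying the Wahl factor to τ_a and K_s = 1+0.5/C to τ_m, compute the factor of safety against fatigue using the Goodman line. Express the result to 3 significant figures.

C = D/d = 18.0/3.0 = 6.0000; K_W = (4C−1)/(4C−4)+0.615/C = 1.2525; K_s = 1+0.5/C = 1.0833
F_a = (F_max−F_min)/2 = 247.5 N; F_m = (F_max+F_min)/2 = 892.5 N
τ_a = K_W·8F_aD/(πd³) = 1.2525 × 420.17 = 526.26 MPa
τ_m = K_s·8F_mD/(πd³) = 1.0833 × 1515.2 = 1641.4 MPa
Goodman: 1/n_f = τ_a/S_se + τ_m/S_su = 526.26/316 + 1641.4/992 = 1.66539 + 1.65466 = 3.32
n_f = 1/3.32 = 0.3012

0.301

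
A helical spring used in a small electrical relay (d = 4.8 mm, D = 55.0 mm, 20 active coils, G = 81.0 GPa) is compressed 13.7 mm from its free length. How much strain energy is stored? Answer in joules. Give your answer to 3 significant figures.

k = Gd⁴/(8D³N_a) = (81.0×10³)(4.8⁴)/(8·55.0³·20) = 1.6153 N/mm
U = ½kδ² = 0.5 × 1.6153 × 13.7² = 151.58 N·mm = 0.15158 J

0.152 J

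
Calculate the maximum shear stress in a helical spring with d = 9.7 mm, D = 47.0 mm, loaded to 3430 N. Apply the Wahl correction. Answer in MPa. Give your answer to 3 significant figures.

595 MPa

Spring index C = D/d = 47.0/9.7 = 4.8454
K_W = (4C−1)/(4C−4) + 0.615/C = 18.381/15.381 + 0.1269 = 1.3220
τ₀ = 8FD/(πd³) = 8·3430·47.0/(π·9.7³) = 1.28968e+06/2867.2 = 449.8 MPa
τ_max = K·τ₀ = 1.3220 × 449.8 = 594.62 MPa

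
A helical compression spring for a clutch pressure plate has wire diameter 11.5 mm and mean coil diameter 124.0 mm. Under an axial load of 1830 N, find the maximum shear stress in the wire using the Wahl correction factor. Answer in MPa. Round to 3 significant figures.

431 MPa

Spring index C = D/d = 124.0/11.5 = 10.7826
K_W = (4C−1)/(4C−4) + 0.615/C = 42.130/39.130 + 0.0570 = 1.1337
τ₀ = 8FD/(πd³) = 8·1830·124.0/(π·11.5³) = 1.81536e+06/4778 = 379.94 MPa
τ_max = K·τ₀ = 1.1337 × 379.94 = 430.74 MPa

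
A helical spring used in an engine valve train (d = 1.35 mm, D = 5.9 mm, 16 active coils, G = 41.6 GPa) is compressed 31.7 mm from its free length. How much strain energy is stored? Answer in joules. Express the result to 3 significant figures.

k = Gd⁴/(8D³N_a) = (41.6×10³)(1.35⁴)/(8·5.9³·16) = 5.2561 N/mm
U = ½kδ² = 0.5 × 5.2561 × 31.7² = 2640.9 N·mm = 2.6409 J

2.64 J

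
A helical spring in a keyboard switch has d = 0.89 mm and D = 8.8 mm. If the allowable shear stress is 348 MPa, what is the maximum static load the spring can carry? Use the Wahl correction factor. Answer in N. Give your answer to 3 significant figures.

9.55 N

C = D/d = 8.8/0.89 = 9.8876
K_W = (4C−1)/(4C−4) + 0.615/C = 38.551/35.551 + 0.0622 = 1.1466
τ_max = K·8FD/(πd³) → F_max = τ_allow·πd³/(8DK)
F_max = 348·π·0.89³/(8·8.8·1.1466) = 770.72/80.72 = 9.5482 N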